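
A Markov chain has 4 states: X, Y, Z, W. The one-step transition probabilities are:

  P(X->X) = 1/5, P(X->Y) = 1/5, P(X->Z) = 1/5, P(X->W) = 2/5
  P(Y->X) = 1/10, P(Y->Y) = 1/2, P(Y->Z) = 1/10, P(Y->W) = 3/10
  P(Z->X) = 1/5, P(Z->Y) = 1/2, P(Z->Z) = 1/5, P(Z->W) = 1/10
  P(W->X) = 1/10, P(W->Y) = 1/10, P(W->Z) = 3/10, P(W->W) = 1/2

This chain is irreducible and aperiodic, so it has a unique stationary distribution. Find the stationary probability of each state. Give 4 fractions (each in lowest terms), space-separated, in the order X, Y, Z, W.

The stationary distribution satisfies pi = pi * P, i.e.:
  pi_X = 1/5*pi_X + 1/10*pi_Y + 1/5*pi_Z + 1/10*pi_W
  pi_Y = 1/5*pi_X + 1/2*pi_Y + 1/2*pi_Z + 1/10*pi_W
  pi_Z = 1/5*pi_X + 1/10*pi_Y + 1/5*pi_Z + 3/10*pi_W
  pi_W = 2/5*pi_X + 3/10*pi_Y + 1/10*pi_Z + 1/2*pi_W
with normalization: pi_X + pi_Y + pi_Z + pi_W = 1.

Using the first 3 balance equations plus normalization, the linear system A*pi = b is:
  [-4/5, 1/10, 1/5, 1/10] . pi = 0
  [1/5, -1/2, 1/2, 1/10] . pi = 0
  [1/5, 1/10, -4/5, 3/10] . pi = 0
  [1, 1, 1, 1] . pi = 1

Solving yields:
  pi_X = 45/337
  pi_Y = 109/337
  pi_Z = 68/337
  pi_W = 115/337

Verification (pi * P):
  45/337*1/5 + 109/337*1/10 + 68/337*1/5 + 115/337*1/10 = 45/337 = pi_X  (ok)
  45/337*1/5 + 109/337*1/2 + 68/337*1/2 + 115/337*1/10 = 109/337 = pi_Y  (ok)
  45/337*1/5 + 109/337*1/10 + 68/337*1/5 + 115/337*3/10 = 68/337 = pi_Z  (ok)
  45/337*2/5 + 109/337*3/10 + 68/337*1/10 + 115/337*1/2 = 115/337 = pi_W  (ok)

Answer: 45/337 109/337 68/337 115/337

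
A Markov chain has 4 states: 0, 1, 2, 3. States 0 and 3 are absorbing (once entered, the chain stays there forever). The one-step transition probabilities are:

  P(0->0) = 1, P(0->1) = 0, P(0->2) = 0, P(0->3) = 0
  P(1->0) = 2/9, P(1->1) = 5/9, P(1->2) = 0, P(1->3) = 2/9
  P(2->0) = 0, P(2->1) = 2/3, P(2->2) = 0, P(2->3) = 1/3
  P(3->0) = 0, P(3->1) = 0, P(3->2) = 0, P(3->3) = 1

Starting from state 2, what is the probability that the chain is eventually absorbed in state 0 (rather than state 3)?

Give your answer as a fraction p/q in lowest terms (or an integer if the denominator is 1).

Answer: 1/3

Derivation:
Let a_i = P(absorbed in 0 | start in state i).
Boundary conditions: a_0 = 1, a_3 = 0.
For each transient state i, a_i = sum_j P(i->j) * a_j:
  a_1 = 2/9*a_0 + 5/9*a_1 + 0*a_2 + 2/9*a_3
  a_2 = 0*a_0 + 2/3*a_1 + 0*a_2 + 1/3*a_3

Substituting a_0 = 1 and a_3 = 0, rearrange to (I - Q) a = r where r[i] = P(i -> 0):
  [4/9, 0] . (a_1, a_2) = 2/9
  [-2/3, 1] . (a_1, a_2) = 0

Solving yields:
  a_1 = 1/2
  a_2 = 1/3

Starting state is 2, so the absorption probability is a_2 = 1/3.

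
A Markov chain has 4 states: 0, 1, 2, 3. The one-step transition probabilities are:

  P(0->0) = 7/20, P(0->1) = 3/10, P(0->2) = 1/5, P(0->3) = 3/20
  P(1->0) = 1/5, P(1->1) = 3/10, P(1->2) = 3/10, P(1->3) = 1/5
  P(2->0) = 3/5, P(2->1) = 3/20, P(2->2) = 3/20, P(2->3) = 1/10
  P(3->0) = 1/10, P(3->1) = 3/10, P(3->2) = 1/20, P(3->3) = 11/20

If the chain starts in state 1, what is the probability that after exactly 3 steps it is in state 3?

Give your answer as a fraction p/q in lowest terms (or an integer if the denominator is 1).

Answer: 491/2000

Derivation:
Computing P^3 by repeated multiplication:
P^1 =
  0: [7/20, 3/10, 1/5, 3/20]
  1: [1/5, 3/10, 3/10, 1/5]
  2: [3/5, 3/20, 3/20, 1/10]
  3: [1/10, 3/10, 1/20, 11/20]
P^2 =
  0: [127/400, 27/100, 79/400, 43/200]
  1: [33/100, 51/200, 37/200, 23/100]
  2: [17/50, 111/400, 77/400, 19/100]
  3: [9/50, 117/400, 29/200, 153/400]
P^3 =
  0: [2441/8000, 2163/8000, 1479/8000, 1917/8000]
  1: [601/2000, 1089/4000, 727/4000, 491/2000]
  2: [309/1000, 2169/8000, 1517/8000, 921/4000]
  3: [987/4000, 1113/4000, 1317/8000, 2483/8000]

(P^3)[1 -> 3] = 491/2000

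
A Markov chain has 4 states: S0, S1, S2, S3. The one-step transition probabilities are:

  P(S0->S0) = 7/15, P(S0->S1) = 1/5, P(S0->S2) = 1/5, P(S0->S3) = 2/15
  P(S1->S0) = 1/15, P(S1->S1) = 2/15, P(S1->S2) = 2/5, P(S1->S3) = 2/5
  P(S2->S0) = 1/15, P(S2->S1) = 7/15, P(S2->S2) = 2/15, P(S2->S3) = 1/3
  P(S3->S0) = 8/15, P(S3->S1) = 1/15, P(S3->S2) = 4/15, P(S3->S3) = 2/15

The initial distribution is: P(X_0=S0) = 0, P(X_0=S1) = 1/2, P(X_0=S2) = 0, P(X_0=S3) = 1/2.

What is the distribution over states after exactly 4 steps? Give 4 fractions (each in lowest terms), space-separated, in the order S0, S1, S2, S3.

Answer: 10073/33750 22309/101250 12233/50625 12128/50625

Derivation:
Propagating the distribution step by step (d_{t+1} = d_t * P):
d_0 = (S0=0, S1=1/2, S2=0, S3=1/2)
  d_1[S0] = 0*7/15 + 1/2*1/15 + 0*1/15 + 1/2*8/15 = 3/10
  d_1[S1] = 0*1/5 + 1/2*2/15 + 0*7/15 + 1/2*1/15 = 1/10
  d_1[S2] = 0*1/5 + 1/2*2/5 + 0*2/15 + 1/2*4/15 = 1/3
  d_1[S3] = 0*2/15 + 1/2*2/5 + 0*1/3 + 1/2*2/15 = 4/15
d_1 = (S0=3/10, S1=1/10, S2=1/3, S3=4/15)
  d_2[S0] = 3/10*7/15 + 1/10*1/15 + 1/3*1/15 + 4/15*8/15 = 14/45
  d_2[S1] = 3/10*1/5 + 1/10*2/15 + 1/3*7/15 + 4/15*1/15 = 37/150
  d_2[S2] = 3/10*1/5 + 1/10*2/5 + 1/3*2/15 + 4/15*4/15 = 97/450
  d_2[S3] = 3/10*2/15 + 1/10*2/5 + 1/3*1/3 + 4/15*2/15 = 17/75
d_2 = (S0=14/45, S1=37/150, S2=97/450, S3=17/75)
  d_3[S0] = 14/45*7/15 + 37/150*1/15 + 97/450*1/15 + 17/75*8/15 = 334/1125
  d_3[S1] = 14/45*1/5 + 37/150*2/15 + 97/450*7/15 + 17/75*1/15 = 1423/6750
  d_3[S2] = 14/45*1/5 + 37/150*2/5 + 97/450*2/15 + 17/75*4/15 = 844/3375
  d_3[S3] = 14/45*2/15 + 37/150*2/5 + 97/450*1/3 + 17/75*2/15 = 109/450
d_3 = (S0=334/1125, S1=1423/6750, S2=844/3375, S3=109/450)
  d_4[S0] = 334/1125*7/15 + 1423/6750*1/15 + 844/3375*1/15 + 109/450*8/15 = 10073/33750
  d_4[S1] = 334/1125*1/5 + 1423/6750*2/15 + 844/3375*7/15 + 109/450*1/15 = 22309/101250
  d_4[S2] = 334/1125*1/5 + 1423/6750*2/5 + 844/3375*2/15 + 109/450*4/15 = 12233/50625
  d_4[S3] = 334/1125*2/15 + 1423/6750*2/5 + 844/3375*1/3 + 109/450*2/15 = 12128/50625
d_4 = (S0=10073/33750, S1=22309/101250, S2=12233/50625, S3=12128/50625)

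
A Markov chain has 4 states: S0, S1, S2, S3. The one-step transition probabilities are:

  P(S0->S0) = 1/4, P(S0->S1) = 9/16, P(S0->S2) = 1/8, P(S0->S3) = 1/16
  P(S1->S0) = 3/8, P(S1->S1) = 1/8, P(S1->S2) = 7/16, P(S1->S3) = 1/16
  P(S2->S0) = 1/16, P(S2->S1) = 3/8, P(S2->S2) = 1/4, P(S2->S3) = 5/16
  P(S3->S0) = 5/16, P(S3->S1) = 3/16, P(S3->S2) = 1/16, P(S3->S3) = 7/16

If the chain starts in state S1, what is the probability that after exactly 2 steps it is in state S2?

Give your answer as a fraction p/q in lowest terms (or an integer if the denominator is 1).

Computing P^2 by repeated multiplication:
P^1 =
  S0: [1/4, 9/16, 1/8, 1/16]
  S1: [3/8, 1/8, 7/16, 1/16]
  S2: [1/16, 3/8, 1/4, 5/16]
  S3: [5/16, 3/16, 1/16, 7/16]
P^2 =
  S0: [77/256, 69/256, 5/16, 15/128]
  S1: [3/16, 103/256, 55/256, 25/128]
  S2: [69/256, 15/64, 65/256, 31/128]
  S3: [37/128, 39/128, 21/128, 31/128]

(P^2)[S1 -> S2] = 55/256

Answer: 55/256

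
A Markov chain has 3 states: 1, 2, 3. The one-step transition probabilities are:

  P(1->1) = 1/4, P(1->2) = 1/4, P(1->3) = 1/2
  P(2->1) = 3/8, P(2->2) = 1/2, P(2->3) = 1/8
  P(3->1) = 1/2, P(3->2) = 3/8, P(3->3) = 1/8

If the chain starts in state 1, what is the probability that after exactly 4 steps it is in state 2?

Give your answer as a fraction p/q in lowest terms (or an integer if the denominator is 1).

Answer: 773/2048

Derivation:
Computing P^4 by repeated multiplication:
P^1 =
  1: [1/4, 1/4, 1/2]
  2: [3/8, 1/2, 1/8]
  3: [1/2, 3/8, 1/8]
P^2 =
  1: [13/32, 3/8, 7/32]
  2: [11/32, 25/64, 17/64]
  3: [21/64, 23/64, 5/16]
P^3 =
  1: [45/128, 95/256, 71/256]
  2: [187/512, 195/512, 65/256]
  3: [191/512, 97/256, 127/512]
P^4 =
  1: [749/2048, 773/2048, 263/1024]
  2: [1479/4096, 193/512, 1073/4096]
  3: [23/64, 1539/4096, 1085/4096]

(P^4)[1 -> 2] = 773/2048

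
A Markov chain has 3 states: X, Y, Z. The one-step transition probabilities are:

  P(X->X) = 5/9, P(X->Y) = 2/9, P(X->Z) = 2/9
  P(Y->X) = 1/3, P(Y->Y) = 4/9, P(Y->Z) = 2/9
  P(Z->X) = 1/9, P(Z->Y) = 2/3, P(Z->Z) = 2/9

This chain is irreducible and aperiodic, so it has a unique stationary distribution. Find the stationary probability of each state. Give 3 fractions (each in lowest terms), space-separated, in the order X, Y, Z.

Answer: 23/63 26/63 2/9

Derivation:
The stationary distribution satisfies pi = pi * P, i.e.:
  pi_X = 5/9*pi_X + 1/3*pi_Y + 1/9*pi_Z
  pi_Y = 2/9*pi_X + 4/9*pi_Y + 2/3*pi_Z
  pi_Z = 2/9*pi_X + 2/9*pi_Y + 2/9*pi_Z
with normalization: pi_X + pi_Y + pi_Z = 1.

Using the first 2 balance equations plus normalization, the linear system A*pi = b is:
  [-4/9, 1/3, 1/9] . pi = 0
  [2/9, -5/9, 2/3] . pi = 0
  [1, 1, 1] . pi = 1

Solving yields:
  pi_X = 23/63
  pi_Y = 26/63
  pi_Z = 2/9

Verification (pi * P):
  23/63*5/9 + 26/63*1/3 + 2/9*1/9 = 23/63 = pi_X  (ok)
  23/63*2/9 + 26/63*4/9 + 2/9*2/3 = 26/63 = pi_Y  (ok)
  23/63*2/9 + 26/63*2/9 + 2/9*2/9 = 2/9 = pi_Z  (ok)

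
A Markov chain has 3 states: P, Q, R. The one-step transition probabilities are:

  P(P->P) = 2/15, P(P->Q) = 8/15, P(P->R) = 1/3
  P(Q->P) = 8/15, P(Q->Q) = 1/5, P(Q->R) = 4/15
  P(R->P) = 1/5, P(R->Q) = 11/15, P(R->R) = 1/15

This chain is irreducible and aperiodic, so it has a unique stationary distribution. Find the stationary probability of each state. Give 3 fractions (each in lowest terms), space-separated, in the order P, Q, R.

Answer: 124/383 167/383 92/383

Derivation:
The stationary distribution satisfies pi = pi * P, i.e.:
  pi_P = 2/15*pi_P + 8/15*pi_Q + 1/5*pi_R
  pi_Q = 8/15*pi_P + 1/5*pi_Q + 11/15*pi_R
  pi_R = 1/3*pi_P + 4/15*pi_Q + 1/15*pi_R
with normalization: pi_P + pi_Q + pi_R = 1.

Using the first 2 balance equations plus normalization, the linear system A*pi = b is:
  [-13/15, 8/15, 1/5] . pi = 0
  [8/15, -4/5, 11/15] . pi = 0
  [1, 1, 1] . pi = 1

Solving yields:
  pi_P = 124/383
  pi_Q = 167/383
  pi_R = 92/383

Verification (pi * P):
  124/383*2/15 + 167/383*8/15 + 92/383*1/5 = 124/383 = pi_P  (ok)
  124/383*8/15 + 167/383*1/5 + 92/383*11/15 = 167/383 = pi_Q  (ok)
  124/383*1/3 + 167/383*4/15 + 92/383*1/15 = 92/383 = pi_R  (ok)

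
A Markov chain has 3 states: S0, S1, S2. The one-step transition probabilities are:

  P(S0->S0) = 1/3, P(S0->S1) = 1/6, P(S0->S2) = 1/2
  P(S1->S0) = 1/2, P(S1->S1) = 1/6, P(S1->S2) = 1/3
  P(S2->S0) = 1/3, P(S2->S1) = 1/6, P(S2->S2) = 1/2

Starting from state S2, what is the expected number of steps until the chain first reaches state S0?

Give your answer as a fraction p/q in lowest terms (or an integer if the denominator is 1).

Let h_i = expected steps to first reach S0 from state i.
Boundary: h_S0 = 0.
First-step equations for the other states:
  h_S1 = 1 + 1/2*h_S0 + 1/6*h_S1 + 1/3*h_S2
  h_S2 = 1 + 1/3*h_S0 + 1/6*h_S1 + 1/2*h_S2

Substituting h_S0 = 0 and rearranging gives the linear system (I - Q) h = 1:
  [5/6, -1/3] . (h_S1, h_S2) = 1
  [-1/6, 1/2] . (h_S1, h_S2) = 1

Solving yields:
  h_S1 = 30/13
  h_S2 = 36/13

Starting state is S2, so the expected hitting time is h_S2 = 36/13.

Answer: 36/13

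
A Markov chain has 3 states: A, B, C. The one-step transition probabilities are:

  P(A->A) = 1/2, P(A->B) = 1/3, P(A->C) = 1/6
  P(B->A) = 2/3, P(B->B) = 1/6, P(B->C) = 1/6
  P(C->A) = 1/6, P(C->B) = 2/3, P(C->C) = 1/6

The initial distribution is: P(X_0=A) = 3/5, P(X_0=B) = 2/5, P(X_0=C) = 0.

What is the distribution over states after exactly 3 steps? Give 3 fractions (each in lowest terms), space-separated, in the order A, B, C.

Answer: 271/540 179/540 1/6

Derivation:
Propagating the distribution step by step (d_{t+1} = d_t * P):
d_0 = (A=3/5, B=2/5, C=0)
  d_1[A] = 3/5*1/2 + 2/5*2/3 + 0*1/6 = 17/30
  d_1[B] = 3/5*1/3 + 2/5*1/6 + 0*2/3 = 4/15
  d_1[C] = 3/5*1/6 + 2/5*1/6 + 0*1/6 = 1/6
d_1 = (A=17/30, B=4/15, C=1/6)
  d_2[A] = 17/30*1/2 + 4/15*2/3 + 1/6*1/6 = 22/45
  d_2[B] = 17/30*1/3 + 4/15*1/6 + 1/6*2/3 = 31/90
  d_2[C] = 17/30*1/6 + 4/15*1/6 + 1/6*1/6 = 1/6
d_2 = (A=22/45, B=31/90, C=1/6)
  d_3[A] = 22/45*1/2 + 31/90*2/3 + 1/6*1/6 = 271/540
  d_3[B] = 22/45*1/3 + 31/90*1/6 + 1/6*2/3 = 179/540
  d_3[C] = 22/45*1/6 + 31/90*1/6 + 1/6*1/6 = 1/6
d_3 = (A=271/540, B=179/540, C=1/6)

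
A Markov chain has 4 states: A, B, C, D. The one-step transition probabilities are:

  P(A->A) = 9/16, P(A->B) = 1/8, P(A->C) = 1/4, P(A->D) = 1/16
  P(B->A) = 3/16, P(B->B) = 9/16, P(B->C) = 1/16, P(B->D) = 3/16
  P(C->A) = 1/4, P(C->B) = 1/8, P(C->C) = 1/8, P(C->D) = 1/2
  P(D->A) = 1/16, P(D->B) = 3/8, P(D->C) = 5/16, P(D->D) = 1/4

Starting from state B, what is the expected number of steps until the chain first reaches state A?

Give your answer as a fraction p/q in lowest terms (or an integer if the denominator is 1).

Let h_i = expected steps to first reach A from state i.
Boundary: h_A = 0.
First-step equations for the other states:
  h_B = 1 + 3/16*h_A + 9/16*h_B + 1/16*h_C + 3/16*h_D
  h_C = 1 + 1/4*h_A + 1/8*h_B + 1/8*h_C + 1/2*h_D
  h_D = 1 + 1/16*h_A + 3/8*h_B + 5/16*h_C + 1/4*h_D

Substituting h_A = 0 and rearranging gives the linear system (I - Q) h = 1:
  [7/16, -1/16, -3/16] . (h_B, h_C, h_D) = 1
  [-1/8, 7/8, -1/2] . (h_B, h_C, h_D) = 1
  [-3/8, -5/16, 3/4] . (h_B, h_C, h_D) = 1

Solving yields:
  h_B = 1640/271
  h_C = 1600/271
  h_D = 1848/271

Starting state is B, so the expected hitting time is h_B = 1640/271.

Answer: 1640/271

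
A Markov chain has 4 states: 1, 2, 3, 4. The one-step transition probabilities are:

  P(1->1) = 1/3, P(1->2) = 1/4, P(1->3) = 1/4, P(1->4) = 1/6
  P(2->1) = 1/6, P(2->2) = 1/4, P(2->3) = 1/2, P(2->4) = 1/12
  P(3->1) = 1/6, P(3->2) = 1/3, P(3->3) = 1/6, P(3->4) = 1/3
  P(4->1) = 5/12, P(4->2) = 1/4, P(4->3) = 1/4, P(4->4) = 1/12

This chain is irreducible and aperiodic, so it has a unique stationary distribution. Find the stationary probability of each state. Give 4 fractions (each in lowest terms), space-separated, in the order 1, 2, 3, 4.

Answer: 56/221 14/51 5/17 118/663

Derivation:
The stationary distribution satisfies pi = pi * P, i.e.:
  pi_1 = 1/3*pi_1 + 1/6*pi_2 + 1/6*pi_3 + 5/12*pi_4
  pi_2 = 1/4*pi_1 + 1/4*pi_2 + 1/3*pi_3 + 1/4*pi_4
  pi_3 = 1/4*pi_1 + 1/2*pi_2 + 1/6*pi_3 + 1/4*pi_4
  pi_4 = 1/6*pi_1 + 1/12*pi_2 + 1/3*pi_3 + 1/12*pi_4
with normalization: pi_1 + pi_2 + pi_3 + pi_4 = 1.

Using the first 3 balance equations plus normalization, the linear system A*pi = b is:
  [-2/3, 1/6, 1/6, 5/12] . pi = 0
  [1/4, -3/4, 1/3, 1/4] . pi = 0
  [1/4, 1/2, -5/6, 1/4] . pi = 0
  [1, 1, 1, 1] . pi = 1

Solving yields:
  pi_1 = 56/221
  pi_2 = 14/51
  pi_3 = 5/17
  pi_4 = 118/663

Verification (pi * P):
  56/221*1/3 + 14/51*1/6 + 5/17*1/6 + 118/663*5/12 = 56/221 = pi_1  (ok)
  56/221*1/4 + 14/51*1/4 + 5/17*1/3 + 118/663*1/4 = 14/51 = pi_2  (ok)
  56/221*1/4 + 14/51*1/2 + 5/17*1/6 + 118/663*1/4 = 5/17 = pi_3  (ok)
  56/221*1/6 + 14/51*1/12 + 5/17*1/3 + 118/663*1/12 = 118/663 = pi_4  (ok)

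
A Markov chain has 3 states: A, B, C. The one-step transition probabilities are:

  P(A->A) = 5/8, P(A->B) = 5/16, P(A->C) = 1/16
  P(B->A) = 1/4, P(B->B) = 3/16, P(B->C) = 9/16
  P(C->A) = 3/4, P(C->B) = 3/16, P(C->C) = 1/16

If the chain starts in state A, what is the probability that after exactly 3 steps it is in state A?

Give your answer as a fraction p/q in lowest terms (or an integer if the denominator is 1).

Computing P^3 by repeated multiplication:
P^1 =
  A: [5/8, 5/16, 1/16]
  B: [1/4, 3/16, 9/16]
  C: [3/4, 3/16, 1/16]
P^2 =
  A: [33/64, 17/64, 7/32]
  B: [5/8, 7/32, 5/32]
  C: [9/16, 9/32, 5/32]
P^3 =
  A: [283/512, 129/512, 25/128]
  B: [9/16, 17/64, 11/64]
  C: [69/128, 33/128, 13/64]

(P^3)[A -> A] = 283/512

Answer: 283/512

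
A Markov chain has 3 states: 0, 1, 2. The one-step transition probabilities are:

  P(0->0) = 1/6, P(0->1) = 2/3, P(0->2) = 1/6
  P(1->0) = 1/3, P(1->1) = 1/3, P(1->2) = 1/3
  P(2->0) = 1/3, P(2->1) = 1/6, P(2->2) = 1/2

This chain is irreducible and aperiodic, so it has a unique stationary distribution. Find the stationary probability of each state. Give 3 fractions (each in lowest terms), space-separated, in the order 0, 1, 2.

The stationary distribution satisfies pi = pi * P, i.e.:
  pi_0 = 1/6*pi_0 + 1/3*pi_1 + 1/3*pi_2
  pi_1 = 2/3*pi_0 + 1/3*pi_1 + 1/6*pi_2
  pi_2 = 1/6*pi_0 + 1/3*pi_1 + 1/2*pi_2
with normalization: pi_0 + pi_1 + pi_2 = 1.

Using the first 2 balance equations plus normalization, the linear system A*pi = b is:
  [-5/6, 1/3, 1/3] . pi = 0
  [2/3, -2/3, 1/6] . pi = 0
  [1, 1, 1] . pi = 1

Solving yields:
  pi_0 = 2/7
  pi_1 = 13/35
  pi_2 = 12/35

Verification (pi * P):
  2/7*1/6 + 13/35*1/3 + 12/35*1/3 = 2/7 = pi_0  (ok)
  2/7*2/3 + 13/35*1/3 + 12/35*1/6 = 13/35 = pi_1  (ok)
  2/7*1/6 + 13/35*1/3 + 12/35*1/2 = 12/35 = pi_2  (ok)

Answer: 2/7 13/35 12/35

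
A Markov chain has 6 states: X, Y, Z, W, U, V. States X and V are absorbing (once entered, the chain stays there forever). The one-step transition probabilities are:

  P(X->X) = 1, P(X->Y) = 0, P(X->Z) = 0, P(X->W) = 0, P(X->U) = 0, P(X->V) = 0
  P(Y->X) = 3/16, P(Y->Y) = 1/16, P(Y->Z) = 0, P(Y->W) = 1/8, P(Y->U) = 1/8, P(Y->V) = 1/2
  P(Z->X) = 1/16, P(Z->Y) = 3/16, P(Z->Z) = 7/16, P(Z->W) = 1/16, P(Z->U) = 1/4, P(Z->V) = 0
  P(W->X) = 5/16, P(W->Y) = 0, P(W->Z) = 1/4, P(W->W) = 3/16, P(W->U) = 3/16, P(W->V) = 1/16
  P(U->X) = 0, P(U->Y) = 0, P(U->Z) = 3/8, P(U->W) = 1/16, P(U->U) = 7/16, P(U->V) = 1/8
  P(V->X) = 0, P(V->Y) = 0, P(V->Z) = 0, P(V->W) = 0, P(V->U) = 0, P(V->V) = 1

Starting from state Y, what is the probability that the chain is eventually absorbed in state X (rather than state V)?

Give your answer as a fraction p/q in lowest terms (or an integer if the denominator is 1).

Let a_i = P(absorbed in X | start in state i).
Boundary conditions: a_X = 1, a_V = 0.
For each transient state i, a_i = sum_j P(i->j) * a_j:
  a_Y = 3/16*a_X + 1/16*a_Y + 0*a_Z + 1/8*a_W + 1/8*a_U + 1/2*a_V
  a_Z = 1/16*a_X + 3/16*a_Y + 7/16*a_Z + 1/16*a_W + 1/4*a_U + 0*a_V
  a_W = 5/16*a_X + 0*a_Y + 1/4*a_Z + 3/16*a_W + 3/16*a_U + 1/16*a_V
  a_U = 0*a_X + 0*a_Y + 3/8*a_Z + 1/16*a_W + 7/16*a_U + 1/8*a_V

Substituting a_X = 1 and a_V = 0, rearrange to (I - Q) a = r where r[i] = P(i -> X):
  [15/16, 0, -1/8, -1/8] . (a_Y, a_Z, a_W, a_U) = 3/16
  [-3/16, 9/16, -1/16, -1/4] . (a_Y, a_Z, a_W, a_U) = 1/16
  [0, -1/4, 13/16, -3/16] . (a_Y, a_Z, a_W, a_U) = 5/16
  [0, -3/8, -1/16, 9/16] . (a_Y, a_Z, a_W, a_U) = 0

Solving yields:
  a_Y = 731/2211
  a_Z = 1337/2948
  a_W = 1797/2948
  a_U = 1091/2948

Starting state is Y, so the absorption probability is a_Y = 731/2211.

Answer: 731/2211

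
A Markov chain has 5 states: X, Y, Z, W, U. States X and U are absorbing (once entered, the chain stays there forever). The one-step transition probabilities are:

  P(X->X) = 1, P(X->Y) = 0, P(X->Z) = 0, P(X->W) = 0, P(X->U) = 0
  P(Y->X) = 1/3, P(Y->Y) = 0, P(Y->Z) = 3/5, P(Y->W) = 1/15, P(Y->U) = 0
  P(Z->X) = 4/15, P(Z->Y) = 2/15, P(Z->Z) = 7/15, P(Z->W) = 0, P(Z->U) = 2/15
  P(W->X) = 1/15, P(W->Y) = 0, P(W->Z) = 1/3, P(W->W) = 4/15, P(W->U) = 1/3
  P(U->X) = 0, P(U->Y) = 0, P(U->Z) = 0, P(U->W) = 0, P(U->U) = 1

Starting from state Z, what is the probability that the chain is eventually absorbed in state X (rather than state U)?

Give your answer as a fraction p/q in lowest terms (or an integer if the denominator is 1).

Let a_i = P(absorbed in X | start in state i).
Boundary conditions: a_X = 1, a_U = 0.
For each transient state i, a_i = sum_j P(i->j) * a_j:
  a_Y = 1/3*a_X + 0*a_Y + 3/5*a_Z + 1/15*a_W + 0*a_U
  a_Z = 4/15*a_X + 2/15*a_Y + 7/15*a_Z + 0*a_W + 2/15*a_U
  a_W = 1/15*a_X + 0*a_Y + 1/3*a_Z + 4/15*a_W + 1/3*a_U

Substituting a_X = 1 and a_U = 0, rearrange to (I - Q) a = r where r[i] = P(i -> X):
  [1, -3/5, -1/15] . (a_Y, a_Z, a_W) = 1/3
  [-2/15, 8/15, 0] . (a_Y, a_Z, a_W) = 4/15
  [0, -1/3, 11/15] . (a_Y, a_Z, a_W) = 1/15

Solving yields:
  a_Y = 108/139
  a_Z = 193/278
  a_W = 113/278

Starting state is Z, so the absorption probability is a_Z = 193/278.

Answer: 193/278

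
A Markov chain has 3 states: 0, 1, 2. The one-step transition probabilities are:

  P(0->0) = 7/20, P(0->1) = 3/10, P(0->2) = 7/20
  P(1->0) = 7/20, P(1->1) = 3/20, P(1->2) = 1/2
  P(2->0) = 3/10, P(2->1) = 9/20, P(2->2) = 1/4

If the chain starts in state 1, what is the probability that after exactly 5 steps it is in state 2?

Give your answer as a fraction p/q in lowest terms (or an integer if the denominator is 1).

Answer: 231017/640000

Derivation:
Computing P^5 by repeated multiplication:
P^1 =
  0: [7/20, 3/10, 7/20]
  1: [7/20, 3/20, 1/2]
  2: [3/10, 9/20, 1/4]
P^2 =
  0: [133/400, 123/400, 9/25]
  1: [13/40, 141/400, 129/400]
  2: [27/80, 27/100, 157/400]
P^3 =
  0: [83/250, 2463/8000, 2881/8000]
  1: [2671/8000, 591/2000, 593/1600]
  2: [2643/8000, 2547/8000, 281/800]
P^4 =
  0: [53119/160000, 24627/80000, 57627/160000]
  1: [10607/32000, 49803/160000, 28581/80000]
  2: [5319/16000, 48789/160000, 58021/160000]
P^5 =
  0: [1062373/3200000, 985119/3200000, 288127/800000]
  1: [531419/1600000, 982077/3200000, 231017/640000]
  2: [1061979/3200000, 61731/200000, 46013/128000]

(P^5)[1 -> 2] = 231017/640000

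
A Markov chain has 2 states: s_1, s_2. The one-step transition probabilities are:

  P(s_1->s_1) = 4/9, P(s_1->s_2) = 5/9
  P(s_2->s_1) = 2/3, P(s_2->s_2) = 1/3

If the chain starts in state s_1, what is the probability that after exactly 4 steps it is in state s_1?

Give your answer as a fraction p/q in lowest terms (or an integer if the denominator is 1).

Answer: 3586/6561

Derivation:
Computing P^4 by repeated multiplication:
P^1 =
  s_1: [4/9, 5/9]
  s_2: [2/3, 1/3]
P^2 =
  s_1: [46/81, 35/81]
  s_2: [14/27, 13/27]
P^3 =
  s_1: [394/729, 335/729]
  s_2: [134/243, 109/243]
P^4 =
  s_1: [3586/6561, 2975/6561]
  s_2: [1190/2187, 997/2187]

(P^4)[s_1 -> s_1] = 3586/6561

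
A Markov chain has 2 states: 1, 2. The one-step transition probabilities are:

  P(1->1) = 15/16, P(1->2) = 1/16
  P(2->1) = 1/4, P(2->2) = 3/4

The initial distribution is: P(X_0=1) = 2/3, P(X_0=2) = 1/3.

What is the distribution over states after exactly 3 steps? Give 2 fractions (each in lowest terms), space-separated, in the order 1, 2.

Answer: 4649/6144 1495/6144

Derivation:
Propagating the distribution step by step (d_{t+1} = d_t * P):
d_0 = (1=2/3, 2=1/3)
  d_1[1] = 2/3*15/16 + 1/3*1/4 = 17/24
  d_1[2] = 2/3*1/16 + 1/3*3/4 = 7/24
d_1 = (1=17/24, 2=7/24)
  d_2[1] = 17/24*15/16 + 7/24*1/4 = 283/384
  d_2[2] = 17/24*1/16 + 7/24*3/4 = 101/384
d_2 = (1=283/384, 2=101/384)
  d_3[1] = 283/384*15/16 + 101/384*1/4 = 4649/6144
  d_3[2] = 283/384*1/16 + 101/384*3/4 = 1495/6144
d_3 = (1=4649/6144, 2=1495/6144)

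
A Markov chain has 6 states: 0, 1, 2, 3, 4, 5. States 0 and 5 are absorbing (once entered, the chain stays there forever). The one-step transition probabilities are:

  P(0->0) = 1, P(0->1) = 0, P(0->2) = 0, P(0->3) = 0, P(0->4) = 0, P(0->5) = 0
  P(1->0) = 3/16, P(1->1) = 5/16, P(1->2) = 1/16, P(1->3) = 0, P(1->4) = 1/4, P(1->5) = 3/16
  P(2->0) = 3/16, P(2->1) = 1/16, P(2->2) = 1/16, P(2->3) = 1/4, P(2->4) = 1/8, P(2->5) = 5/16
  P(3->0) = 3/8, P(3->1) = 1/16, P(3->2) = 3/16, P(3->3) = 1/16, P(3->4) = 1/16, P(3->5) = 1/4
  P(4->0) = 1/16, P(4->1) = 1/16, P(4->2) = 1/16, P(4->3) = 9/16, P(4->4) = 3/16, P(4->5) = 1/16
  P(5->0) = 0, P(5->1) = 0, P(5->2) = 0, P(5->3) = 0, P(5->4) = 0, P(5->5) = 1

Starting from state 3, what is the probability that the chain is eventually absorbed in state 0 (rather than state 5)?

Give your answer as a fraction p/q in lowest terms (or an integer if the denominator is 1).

Answer: 3667/6535

Derivation:
Let a_i = P(absorbed in 0 | start in state i).
Boundary conditions: a_0 = 1, a_5 = 0.
For each transient state i, a_i = sum_j P(i->j) * a_j:
  a_1 = 3/16*a_0 + 5/16*a_1 + 1/16*a_2 + 0*a_3 + 1/4*a_4 + 3/16*a_5
  a_2 = 3/16*a_0 + 1/16*a_1 + 1/16*a_2 + 1/4*a_3 + 1/8*a_4 + 5/16*a_5
  a_3 = 3/8*a_0 + 1/16*a_1 + 3/16*a_2 + 1/16*a_3 + 1/16*a_4 + 1/4*a_5
  a_4 = 1/16*a_0 + 1/16*a_1 + 1/16*a_2 + 9/16*a_3 + 3/16*a_4 + 1/16*a_5

Substituting a_0 = 1 and a_5 = 0, rearrange to (I - Q) a = r where r[i] = P(i -> 0):
  [11/16, -1/16, 0, -1/4] . (a_1, a_2, a_3, a_4) = 3/16
  [-1/16, 15/16, -1/4, -1/8] . (a_1, a_2, a_3, a_4) = 3/16
  [-1/16, -3/16, 15/16, -1/16] . (a_1, a_2, a_3, a_4) = 3/8
  [-1/16, -1/16, -9/16, 13/16] . (a_1, a_2, a_3, a_4) = 1/16

Solving yields:
  a_1 = 6671/13070
  a_2 = 1191/2614
  a_3 = 3667/6535
  a_4 = 3527/6535

Starting state is 3, so the absorption probability is a_3 = 3667/6535.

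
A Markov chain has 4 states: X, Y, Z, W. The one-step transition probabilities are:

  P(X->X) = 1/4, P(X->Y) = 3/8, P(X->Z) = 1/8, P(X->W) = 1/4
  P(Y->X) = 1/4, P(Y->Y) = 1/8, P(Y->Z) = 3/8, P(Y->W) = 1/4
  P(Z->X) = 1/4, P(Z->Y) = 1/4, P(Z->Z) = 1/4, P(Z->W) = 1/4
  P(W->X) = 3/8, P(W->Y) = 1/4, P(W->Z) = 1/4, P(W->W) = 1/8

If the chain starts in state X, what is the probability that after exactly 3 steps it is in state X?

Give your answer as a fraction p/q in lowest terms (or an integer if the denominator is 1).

Answer: 71/256

Derivation:
Computing P^3 by repeated multiplication:
P^1 =
  X: [1/4, 3/8, 1/8, 1/4]
  Y: [1/4, 1/8, 3/8, 1/4]
  Z: [1/4, 1/4, 1/4, 1/4]
  W: [3/8, 1/4, 1/4, 1/8]
P^2 =
  X: [9/32, 15/64, 17/64, 7/32]
  Y: [9/32, 17/64, 15/64, 7/32]
  Z: [9/32, 1/4, 1/4, 7/32]
  W: [17/64, 17/64, 15/64, 15/64]
P^3 =
  X: [71/256, 131/512, 125/512, 57/256]
  Y: [71/256, 129/512, 127/512, 57/256]
  Z: [71/256, 65/256, 63/256, 57/256]
  W: [143/512, 1/4, 1/4, 113/512]

(P^3)[X -> X] = 71/256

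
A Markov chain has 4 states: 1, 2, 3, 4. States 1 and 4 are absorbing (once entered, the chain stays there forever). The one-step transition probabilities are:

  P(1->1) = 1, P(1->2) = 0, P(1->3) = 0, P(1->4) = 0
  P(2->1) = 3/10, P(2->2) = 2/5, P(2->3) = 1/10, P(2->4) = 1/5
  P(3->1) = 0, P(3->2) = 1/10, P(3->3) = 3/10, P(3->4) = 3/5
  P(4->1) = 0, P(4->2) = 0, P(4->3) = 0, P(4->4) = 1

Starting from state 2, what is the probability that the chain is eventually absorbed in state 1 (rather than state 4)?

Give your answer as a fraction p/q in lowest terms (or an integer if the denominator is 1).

Let a_i = P(absorbed in 1 | start in state i).
Boundary conditions: a_1 = 1, a_4 = 0.
For each transient state i, a_i = sum_j P(i->j) * a_j:
  a_2 = 3/10*a_1 + 2/5*a_2 + 1/10*a_3 + 1/5*a_4
  a_3 = 0*a_1 + 1/10*a_2 + 3/10*a_3 + 3/5*a_4

Substituting a_1 = 1 and a_4 = 0, rearrange to (I - Q) a = r where r[i] = P(i -> 1):
  [3/5, -1/10] . (a_2, a_3) = 3/10
  [-1/10, 7/10] . (a_2, a_3) = 0

Solving yields:
  a_2 = 21/41
  a_3 = 3/41

Starting state is 2, so the absorption probability is a_2 = 21/41.

Answer: 21/41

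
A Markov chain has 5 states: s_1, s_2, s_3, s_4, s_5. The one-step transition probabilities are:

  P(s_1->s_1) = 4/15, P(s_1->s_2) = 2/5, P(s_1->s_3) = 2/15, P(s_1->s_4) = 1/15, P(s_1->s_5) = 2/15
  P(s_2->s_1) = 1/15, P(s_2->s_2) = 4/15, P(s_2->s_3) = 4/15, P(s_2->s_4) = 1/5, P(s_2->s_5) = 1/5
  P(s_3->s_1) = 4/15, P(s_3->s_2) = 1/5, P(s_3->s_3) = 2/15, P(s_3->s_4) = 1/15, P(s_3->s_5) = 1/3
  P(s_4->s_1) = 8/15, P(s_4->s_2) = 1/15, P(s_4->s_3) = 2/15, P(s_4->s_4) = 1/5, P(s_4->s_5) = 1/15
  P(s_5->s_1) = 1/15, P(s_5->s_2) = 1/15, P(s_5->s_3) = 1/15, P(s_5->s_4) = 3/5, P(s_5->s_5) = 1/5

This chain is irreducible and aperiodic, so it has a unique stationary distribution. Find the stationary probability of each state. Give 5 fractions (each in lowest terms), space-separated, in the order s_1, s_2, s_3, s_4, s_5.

The stationary distribution satisfies pi = pi * P, i.e.:
  pi_s_1 = 4/15*pi_s_1 + 1/15*pi_s_2 + 4/15*pi_s_3 + 8/15*pi_s_4 + 1/15*pi_s_5
  pi_s_2 = 2/5*pi_s_1 + 4/15*pi_s_2 + 1/5*pi_s_3 + 1/15*pi_s_4 + 1/15*pi_s_5
  pi_s_3 = 2/15*pi_s_1 + 4/15*pi_s_2 + 2/15*pi_s_3 + 2/15*pi_s_4 + 1/15*pi_s_5
  pi_s_4 = 1/15*pi_s_1 + 1/5*pi_s_2 + 1/15*pi_s_3 + 1/5*pi_s_4 + 3/5*pi_s_5
  pi_s_5 = 2/15*pi_s_1 + 1/5*pi_s_2 + 1/3*pi_s_3 + 1/15*pi_s_4 + 1/5*pi_s_5
with normalization: pi_s_1 + pi_s_2 + pi_s_3 + pi_s_4 + pi_s_5 = 1.

Using the first 4 balance equations plus normalization, the linear system A*pi = b is:
  [-11/15, 1/15, 4/15, 8/15, 1/15] . pi = 0
  [2/5, -11/15, 1/5, 1/15, 1/15] . pi = 0
  [2/15, 4/15, -13/15, 2/15, 1/15] . pi = 0
  [1/15, 1/5, 1/15, -4/5, 3/5] . pi = 0
  [1, 1, 1, 1, 1] . pi = 1

Solving yields:
  pi_s_1 = 23/93
  pi_s_2 = 3833/18135
  pi_s_3 = 302/2015
  pi_s_4 = 437/2015
  pi_s_5 = 3166/18135

Verification (pi * P):
  23/93*4/15 + 3833/18135*1/15 + 302/2015*4/15 + 437/2015*8/15 + 3166/18135*1/15 = 23/93 = pi_s_1  (ok)
  23/93*2/5 + 3833/18135*4/15 + 302/2015*1/5 + 437/2015*1/15 + 3166/18135*1/15 = 3833/18135 = pi_s_2  (ok)
  23/93*2/15 + 3833/18135*4/15 + 302/2015*2/15 + 437/2015*2/15 + 3166/18135*1/15 = 302/2015 = pi_s_3  (ok)
  23/93*1/15 + 3833/18135*1/5 + 302/2015*1/15 + 437/2015*1/5 + 3166/18135*3/5 = 437/2015 = pi_s_4  (ok)
  23/93*2/15 + 3833/18135*1/5 + 302/2015*1/3 + 437/2015*1/15 + 3166/18135*1/5 = 3166/18135 = pi_s_5  (ok)

Answer: 23/93 3833/18135 302/2015 437/2015 3166/18135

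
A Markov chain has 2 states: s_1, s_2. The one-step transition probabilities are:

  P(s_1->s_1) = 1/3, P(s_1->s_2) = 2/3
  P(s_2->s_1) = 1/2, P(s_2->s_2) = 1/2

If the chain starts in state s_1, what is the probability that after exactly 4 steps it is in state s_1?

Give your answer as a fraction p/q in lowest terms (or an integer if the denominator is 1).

Computing P^4 by repeated multiplication:
P^1 =
  s_1: [1/3, 2/3]
  s_2: [1/2, 1/2]
P^2 =
  s_1: [4/9, 5/9]
  s_2: [5/12, 7/12]
P^3 =
  s_1: [23/54, 31/54]
  s_2: [31/72, 41/72]
P^4 =
  s_1: [139/324, 185/324]
  s_2: [185/432, 247/432]

(P^4)[s_1 -> s_1] = 139/324

Answer: 139/324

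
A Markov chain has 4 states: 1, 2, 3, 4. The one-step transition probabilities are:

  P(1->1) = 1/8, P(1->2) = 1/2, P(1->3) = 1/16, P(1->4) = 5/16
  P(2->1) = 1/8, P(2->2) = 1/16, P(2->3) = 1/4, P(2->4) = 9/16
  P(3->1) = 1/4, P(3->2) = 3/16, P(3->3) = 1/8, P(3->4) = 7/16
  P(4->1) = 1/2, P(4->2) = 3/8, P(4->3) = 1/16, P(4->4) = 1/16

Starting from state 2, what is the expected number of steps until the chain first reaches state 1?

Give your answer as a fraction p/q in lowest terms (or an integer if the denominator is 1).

Let h_i = expected steps to first reach 1 from state i.
Boundary: h_1 = 0.
First-step equations for the other states:
  h_2 = 1 + 1/8*h_1 + 1/16*h_2 + 1/4*h_3 + 9/16*h_4
  h_3 = 1 + 1/4*h_1 + 3/16*h_2 + 1/8*h_3 + 7/16*h_4
  h_4 = 1 + 1/2*h_1 + 3/8*h_2 + 1/16*h_3 + 1/16*h_4

Substituting h_1 = 0 and rearranging gives the linear system (I - Q) h = 1:
  [15/16, -1/4, -9/16] . (h_2, h_3, h_4) = 1
  [-3/16, 7/8, -7/16] . (h_2, h_3, h_4) = 1
  [-3/8, -1/16, 15/16] . (h_2, h_3, h_4) = 1

Solving yields:
  h_2 = 1136/319
  h_3 = 1040/319
  h_4 = 864/319

Starting state is 2, so the expected hitting time is h_2 = 1136/319.

Answer: 1136/319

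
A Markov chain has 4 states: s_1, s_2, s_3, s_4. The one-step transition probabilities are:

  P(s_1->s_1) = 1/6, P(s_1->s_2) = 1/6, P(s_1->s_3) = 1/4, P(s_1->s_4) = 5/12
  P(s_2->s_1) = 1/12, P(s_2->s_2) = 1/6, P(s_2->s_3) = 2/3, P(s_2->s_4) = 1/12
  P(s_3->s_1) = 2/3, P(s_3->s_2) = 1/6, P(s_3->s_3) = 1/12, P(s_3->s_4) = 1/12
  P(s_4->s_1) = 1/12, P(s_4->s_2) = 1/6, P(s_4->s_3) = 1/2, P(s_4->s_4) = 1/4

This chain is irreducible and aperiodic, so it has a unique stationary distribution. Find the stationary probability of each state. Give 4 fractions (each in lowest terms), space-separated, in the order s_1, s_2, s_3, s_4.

The stationary distribution satisfies pi = pi * P, i.e.:
  pi_s_1 = 1/6*pi_s_1 + 1/12*pi_s_2 + 2/3*pi_s_3 + 1/12*pi_s_4
  pi_s_2 = 1/6*pi_s_1 + 1/6*pi_s_2 + 1/6*pi_s_3 + 1/6*pi_s_4
  pi_s_3 = 1/4*pi_s_1 + 2/3*pi_s_2 + 1/12*pi_s_3 + 1/2*pi_s_4
  pi_s_4 = 5/12*pi_s_1 + 1/12*pi_s_2 + 1/12*pi_s_3 + 1/4*pi_s_4
with normalization: pi_s_1 + pi_s_2 + pi_s_3 + pi_s_4 = 1.

Using the first 3 balance equations plus normalization, the linear system A*pi = b is:
  [-5/6, 1/12, 2/3, 1/12] . pi = 0
  [1/6, -5/6, 1/6, 1/6] . pi = 0
  [1/4, 2/3, -11/12, 1/2] . pi = 0
  [1, 1, 1, 1] . pi = 1

Solving yields:
  pi_s_1 = 23/78
  pi_s_2 = 1/6
  pi_s_3 = 25/78
  pi_s_4 = 17/78

Verification (pi * P):
  23/78*1/6 + 1/6*1/12 + 25/78*2/3 + 17/78*1/12 = 23/78 = pi_s_1  (ok)
  23/78*1/6 + 1/6*1/6 + 25/78*1/6 + 17/78*1/6 = 1/6 = pi_s_2  (ok)
  23/78*1/4 + 1/6*2/3 + 25/78*1/12 + 17/78*1/2 = 25/78 = pi_s_3  (ok)
  23/78*5/12 + 1/6*1/12 + 25/78*1/12 + 17/78*1/4 = 17/78 = pi_s_4  (ok)

Answer: 23/78 1/6 25/78 17/78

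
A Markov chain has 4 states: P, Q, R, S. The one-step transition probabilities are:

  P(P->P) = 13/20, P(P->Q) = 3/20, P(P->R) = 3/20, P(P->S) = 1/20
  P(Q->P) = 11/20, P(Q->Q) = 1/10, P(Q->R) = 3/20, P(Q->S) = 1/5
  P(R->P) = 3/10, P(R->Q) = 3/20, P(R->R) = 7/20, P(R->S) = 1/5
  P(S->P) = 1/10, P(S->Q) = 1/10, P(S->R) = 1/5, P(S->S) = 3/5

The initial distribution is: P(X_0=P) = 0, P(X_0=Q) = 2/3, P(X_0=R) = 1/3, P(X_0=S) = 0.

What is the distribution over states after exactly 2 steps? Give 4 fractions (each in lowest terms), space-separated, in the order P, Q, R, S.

Answer: 181/400 161/1200 61/300 21/100

Derivation:
Propagating the distribution step by step (d_{t+1} = d_t * P):
d_0 = (P=0, Q=2/3, R=1/3, S=0)
  d_1[P] = 0*13/20 + 2/3*11/20 + 1/3*3/10 + 0*1/10 = 7/15
  d_1[Q] = 0*3/20 + 2/3*1/10 + 1/3*3/20 + 0*1/10 = 7/60
  d_1[R] = 0*3/20 + 2/3*3/20 + 1/3*7/20 + 0*1/5 = 13/60
  d_1[S] = 0*1/20 + 2/3*1/5 + 1/3*1/5 + 0*3/5 = 1/5
d_1 = (P=7/15, Q=7/60, R=13/60, S=1/5)
  d_2[P] = 7/15*13/20 + 7/60*11/20 + 13/60*3/10 + 1/5*1/10 = 181/400
  d_2[Q] = 7/15*3/20 + 7/60*1/10 + 13/60*3/20 + 1/5*1/10 = 161/1200
  d_2[R] = 7/15*3/20 + 7/60*3/20 + 13/60*7/20 + 1/5*1/5 = 61/300
  d_2[S] = 7/15*1/20 + 7/60*1/5 + 13/60*1/5 + 1/5*3/5 = 21/100
d_2 = (P=181/400, Q=161/1200, R=61/300, S=21/100)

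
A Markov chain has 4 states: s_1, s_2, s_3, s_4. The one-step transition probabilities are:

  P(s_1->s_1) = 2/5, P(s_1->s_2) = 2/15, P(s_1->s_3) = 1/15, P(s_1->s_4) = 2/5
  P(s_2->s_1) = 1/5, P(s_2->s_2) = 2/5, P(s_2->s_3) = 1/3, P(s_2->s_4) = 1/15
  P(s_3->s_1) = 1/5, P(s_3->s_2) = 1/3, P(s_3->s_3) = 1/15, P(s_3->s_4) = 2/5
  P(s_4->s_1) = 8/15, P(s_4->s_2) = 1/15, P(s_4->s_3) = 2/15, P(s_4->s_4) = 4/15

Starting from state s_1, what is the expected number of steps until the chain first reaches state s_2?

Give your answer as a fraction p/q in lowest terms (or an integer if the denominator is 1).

Answer: 1275/163

Derivation:
Let h_i = expected steps to first reach s_2 from state i.
Boundary: h_s_2 = 0.
First-step equations for the other states:
  h_s_1 = 1 + 2/5*h_s_1 + 2/15*h_s_2 + 1/15*h_s_3 + 2/5*h_s_4
  h_s_3 = 1 + 1/5*h_s_1 + 1/3*h_s_2 + 1/15*h_s_3 + 2/5*h_s_4
  h_s_4 = 1 + 8/15*h_s_1 + 1/15*h_s_2 + 2/15*h_s_3 + 4/15*h_s_4

Substituting h_s_2 = 0 and rearranging gives the linear system (I - Q) h = 1:
  [3/5, -1/15, -2/5] . (h_s_1, h_s_3, h_s_4) = 1
  [-1/5, 14/15, -2/5] . (h_s_1, h_s_3, h_s_4) = 1
  [-8/15, -2/15, 11/15] . (h_s_1, h_s_3, h_s_4) = 1

Solving yields:
  h_s_1 = 1275/163
  h_s_3 = 1020/163
  h_s_4 = 1335/163

Starting state is s_1, so the expected hitting time is h_s_1 = 1275/163.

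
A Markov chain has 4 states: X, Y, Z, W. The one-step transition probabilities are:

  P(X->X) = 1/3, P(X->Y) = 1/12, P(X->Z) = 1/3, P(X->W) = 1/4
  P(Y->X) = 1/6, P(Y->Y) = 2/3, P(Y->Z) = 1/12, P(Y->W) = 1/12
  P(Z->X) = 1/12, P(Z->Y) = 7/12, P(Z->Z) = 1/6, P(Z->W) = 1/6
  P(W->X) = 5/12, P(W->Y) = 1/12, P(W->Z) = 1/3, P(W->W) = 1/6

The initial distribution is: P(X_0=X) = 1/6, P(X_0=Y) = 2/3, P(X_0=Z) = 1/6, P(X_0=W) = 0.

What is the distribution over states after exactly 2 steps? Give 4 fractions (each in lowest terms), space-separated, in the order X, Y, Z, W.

Propagating the distribution step by step (d_{t+1} = d_t * P):
d_0 = (X=1/6, Y=2/3, Z=1/6, W=0)
  d_1[X] = 1/6*1/3 + 2/3*1/6 + 1/6*1/12 + 0*5/12 = 13/72
  d_1[Y] = 1/6*1/12 + 2/3*2/3 + 1/6*7/12 + 0*1/12 = 5/9
  d_1[Z] = 1/6*1/3 + 2/3*1/12 + 1/6*1/6 + 0*1/3 = 5/36
  d_1[W] = 1/6*1/4 + 2/3*1/12 + 1/6*1/6 + 0*1/6 = 1/8
d_1 = (X=13/72, Y=5/9, Z=5/36, W=1/8)
  d_2[X] = 13/72*1/3 + 5/9*1/6 + 5/36*1/12 + 1/8*5/12 = 187/864
  d_2[Y] = 13/72*1/12 + 5/9*2/3 + 5/36*7/12 + 1/8*1/12 = 103/216
  d_2[Z] = 13/72*1/3 + 5/9*1/12 + 5/36*1/6 + 1/8*1/3 = 37/216
  d_2[W] = 13/72*1/4 + 5/9*1/12 + 5/36*1/6 + 1/8*1/6 = 13/96
d_2 = (X=187/864, Y=103/216, Z=37/216, W=13/96)

Answer: 187/864 103/216 37/216 13/96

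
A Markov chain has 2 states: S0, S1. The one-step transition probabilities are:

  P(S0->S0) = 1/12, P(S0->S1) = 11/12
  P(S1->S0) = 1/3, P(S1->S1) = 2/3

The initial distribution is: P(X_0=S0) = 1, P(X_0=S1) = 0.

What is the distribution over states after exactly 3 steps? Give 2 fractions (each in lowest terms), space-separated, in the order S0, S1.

Answer: 49/192 143/192

Derivation:
Propagating the distribution step by step (d_{t+1} = d_t * P):
d_0 = (S0=1, S1=0)
  d_1[S0] = 1*1/12 + 0*1/3 = 1/12
  d_1[S1] = 1*11/12 + 0*2/3 = 11/12
d_1 = (S0=1/12, S1=11/12)
  d_2[S0] = 1/12*1/12 + 11/12*1/3 = 5/16
  d_2[S1] = 1/12*11/12 + 11/12*2/3 = 11/16
d_2 = (S0=5/16, S1=11/16)
  d_3[S0] = 5/16*1/12 + 11/16*1/3 = 49/192
  d_3[S1] = 5/16*11/12 + 11/16*2/3 = 143/192
d_3 = (S0=49/192, S1=143/192)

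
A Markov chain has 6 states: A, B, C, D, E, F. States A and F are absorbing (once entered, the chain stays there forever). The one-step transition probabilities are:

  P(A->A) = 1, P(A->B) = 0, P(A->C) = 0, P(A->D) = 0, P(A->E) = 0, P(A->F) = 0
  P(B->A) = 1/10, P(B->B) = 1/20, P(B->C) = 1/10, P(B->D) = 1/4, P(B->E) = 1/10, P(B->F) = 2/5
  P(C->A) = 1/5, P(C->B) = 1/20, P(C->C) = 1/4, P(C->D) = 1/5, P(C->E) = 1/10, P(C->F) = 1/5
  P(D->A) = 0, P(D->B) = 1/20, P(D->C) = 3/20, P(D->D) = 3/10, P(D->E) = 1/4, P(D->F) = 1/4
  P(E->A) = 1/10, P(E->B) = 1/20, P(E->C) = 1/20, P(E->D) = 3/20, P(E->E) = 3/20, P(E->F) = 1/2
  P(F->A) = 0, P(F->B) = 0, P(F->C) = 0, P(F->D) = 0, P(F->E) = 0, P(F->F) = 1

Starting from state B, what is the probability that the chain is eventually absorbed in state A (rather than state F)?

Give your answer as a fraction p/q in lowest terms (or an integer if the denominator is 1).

Let a_i = P(absorbed in A | start in state i).
Boundary conditions: a_A = 1, a_F = 0.
For each transient state i, a_i = sum_j P(i->j) * a_j:
  a_B = 1/10*a_A + 1/20*a_B + 1/10*a_C + 1/4*a_D + 1/10*a_E + 2/5*a_F
  a_C = 1/5*a_A + 1/20*a_B + 1/4*a_C + 1/5*a_D + 1/10*a_E + 1/5*a_F
  a_D = 0*a_A + 1/20*a_B + 3/20*a_C + 3/10*a_D + 1/4*a_E + 1/4*a_F
  a_E = 1/10*a_A + 1/20*a_B + 1/20*a_C + 3/20*a_D + 3/20*a_E + 1/2*a_F

Substituting a_A = 1 and a_F = 0, rearrange to (I - Q) a = r where r[i] = P(i -> A):
  [19/20, -1/10, -1/4, -1/10] . (a_B, a_C, a_D, a_E) = 1/10
  [-1/20, 3/4, -1/5, -1/10] . (a_B, a_C, a_D, a_E) = 1/5
  [-1/20, -3/20, 7/10, -1/4] . (a_B, a_C, a_D, a_E) = 0
  [-1/20, -1/20, -3/20, 17/20] . (a_B, a_C, a_D, a_E) = 1/10

Solving yields:
  a_B = 11032/55245
  a_C = 18988/55245
  a_D = 2778/18415
  a_E = 9736/55245

Starting state is B, so the absorption probability is a_B = 11032/55245.

Answer: 11032/55245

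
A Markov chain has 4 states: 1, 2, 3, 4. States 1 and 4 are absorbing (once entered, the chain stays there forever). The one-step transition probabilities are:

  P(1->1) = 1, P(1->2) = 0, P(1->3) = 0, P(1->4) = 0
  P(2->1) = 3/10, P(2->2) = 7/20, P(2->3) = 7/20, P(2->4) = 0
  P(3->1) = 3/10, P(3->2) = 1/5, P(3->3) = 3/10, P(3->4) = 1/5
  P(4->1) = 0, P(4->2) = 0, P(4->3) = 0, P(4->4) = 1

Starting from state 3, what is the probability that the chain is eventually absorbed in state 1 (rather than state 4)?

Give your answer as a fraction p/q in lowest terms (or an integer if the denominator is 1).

Answer: 51/77

Derivation:
Let a_i = P(absorbed in 1 | start in state i).
Boundary conditions: a_1 = 1, a_4 = 0.
For each transient state i, a_i = sum_j P(i->j) * a_j:
  a_2 = 3/10*a_1 + 7/20*a_2 + 7/20*a_3 + 0*a_4
  a_3 = 3/10*a_1 + 1/5*a_2 + 3/10*a_3 + 1/5*a_4

Substituting a_1 = 1 and a_4 = 0, rearrange to (I - Q) a = r where r[i] = P(i -> 1):
  [13/20, -7/20] . (a_2, a_3) = 3/10
  [-1/5, 7/10] . (a_2, a_3) = 3/10

Solving yields:
  a_2 = 9/11
  a_3 = 51/77

Starting state is 3, so the absorption probability is a_3 = 51/77.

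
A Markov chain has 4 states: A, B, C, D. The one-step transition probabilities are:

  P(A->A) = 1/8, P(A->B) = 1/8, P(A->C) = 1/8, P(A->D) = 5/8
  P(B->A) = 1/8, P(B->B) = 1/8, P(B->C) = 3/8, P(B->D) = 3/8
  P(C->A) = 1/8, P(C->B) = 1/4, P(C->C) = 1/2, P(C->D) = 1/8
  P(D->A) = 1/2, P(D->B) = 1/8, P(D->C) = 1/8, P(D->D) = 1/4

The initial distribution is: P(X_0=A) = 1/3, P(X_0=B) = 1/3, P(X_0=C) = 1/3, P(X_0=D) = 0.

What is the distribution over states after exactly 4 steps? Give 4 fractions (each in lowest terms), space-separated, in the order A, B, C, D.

Propagating the distribution step by step (d_{t+1} = d_t * P):
d_0 = (A=1/3, B=1/3, C=1/3, D=0)
  d_1[A] = 1/3*1/8 + 1/3*1/8 + 1/3*1/8 + 0*1/2 = 1/8
  d_1[B] = 1/3*1/8 + 1/3*1/8 + 1/3*1/4 + 0*1/8 = 1/6
  d_1[C] = 1/3*1/8 + 1/3*3/8 + 1/3*1/2 + 0*1/8 = 1/3
  d_1[D] = 1/3*5/8 + 1/3*3/8 + 1/3*1/8 + 0*1/4 = 3/8
d_1 = (A=1/8, B=1/6, C=1/3, D=3/8)
  d_2[A] = 1/8*1/8 + 1/6*1/8 + 1/3*1/8 + 3/8*1/2 = 17/64
  d_2[B] = 1/8*1/8 + 1/6*1/8 + 1/3*1/4 + 3/8*1/8 = 1/6
  d_2[C] = 1/8*1/8 + 1/6*3/8 + 1/3*1/2 + 3/8*1/8 = 7/24
  d_2[D] = 1/8*5/8 + 1/6*3/8 + 1/3*1/8 + 3/8*1/4 = 53/192
d_2 = (A=17/64, B=1/6, C=7/24, D=53/192)
  d_3[A] = 17/64*1/8 + 1/6*1/8 + 7/24*1/8 + 53/192*1/2 = 117/512
  d_3[B] = 17/64*1/8 + 1/6*1/8 + 7/24*1/4 + 53/192*1/8 = 31/192
  d_3[C] = 17/64*1/8 + 1/6*3/8 + 7/24*1/2 + 53/192*1/8 = 53/192
  d_3[D] = 17/64*5/8 + 1/6*3/8 + 7/24*1/8 + 53/192*1/4 = 171/512
d_3 = (A=117/512, B=31/192, C=53/192, D=171/512)
  d_4[A] = 117/512*1/8 + 31/192*1/8 + 53/192*1/8 + 171/512*1/2 = 1025/4096
  d_4[B] = 117/512*1/8 + 31/192*1/8 + 53/192*1/4 + 171/512*1/8 = 245/1536
  d_4[C] = 117/512*1/8 + 31/192*3/8 + 53/192*1/2 + 171/512*1/8 = 413/1536
  d_4[D] = 117/512*5/8 + 31/192*3/8 + 53/192*1/8 + 171/512*1/4 = 3949/12288
d_4 = (A=1025/4096, B=245/1536, C=413/1536, D=3949/12288)

Answer: 1025/4096 245/1536 413/1536 3949/12288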